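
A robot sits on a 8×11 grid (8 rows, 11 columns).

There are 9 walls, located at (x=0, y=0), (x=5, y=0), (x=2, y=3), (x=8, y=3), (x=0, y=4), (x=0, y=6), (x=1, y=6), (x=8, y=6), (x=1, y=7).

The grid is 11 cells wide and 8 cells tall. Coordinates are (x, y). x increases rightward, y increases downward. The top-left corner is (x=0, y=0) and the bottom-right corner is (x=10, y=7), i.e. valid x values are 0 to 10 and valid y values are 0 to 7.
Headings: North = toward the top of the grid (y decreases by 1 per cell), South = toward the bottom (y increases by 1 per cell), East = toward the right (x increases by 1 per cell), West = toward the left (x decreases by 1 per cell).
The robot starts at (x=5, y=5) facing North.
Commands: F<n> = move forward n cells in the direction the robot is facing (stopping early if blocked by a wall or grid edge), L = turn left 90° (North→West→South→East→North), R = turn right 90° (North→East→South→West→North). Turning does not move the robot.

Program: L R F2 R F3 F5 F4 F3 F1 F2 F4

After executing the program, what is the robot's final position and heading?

Answer: Final position: (x=7, y=3), facing East

Derivation:
Start: (x=5, y=5), facing North
  L: turn left, now facing West
  R: turn right, now facing North
  F2: move forward 2, now at (x=5, y=3)
  R: turn right, now facing East
  F3: move forward 2/3 (blocked), now at (x=7, y=3)
  F5: move forward 0/5 (blocked), now at (x=7, y=3)
  F4: move forward 0/4 (blocked), now at (x=7, y=3)
  F3: move forward 0/3 (blocked), now at (x=7, y=3)
  F1: move forward 0/1 (blocked), now at (x=7, y=3)
  F2: move forward 0/2 (blocked), now at (x=7, y=3)
  F4: move forward 0/4 (blocked), now at (x=7, y=3)
Final: (x=7, y=3), facing East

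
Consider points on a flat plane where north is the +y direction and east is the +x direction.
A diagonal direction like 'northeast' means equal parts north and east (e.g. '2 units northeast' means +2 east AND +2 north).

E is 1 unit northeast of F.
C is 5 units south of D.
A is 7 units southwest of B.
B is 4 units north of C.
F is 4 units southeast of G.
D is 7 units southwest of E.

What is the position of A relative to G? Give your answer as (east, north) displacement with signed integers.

Answer: A is at (east=-9, north=-18) relative to G.

Derivation:
Place G at the origin (east=0, north=0).
  F is 4 units southeast of G: delta (east=+4, north=-4); F at (east=4, north=-4).
  E is 1 unit northeast of F: delta (east=+1, north=+1); E at (east=5, north=-3).
  D is 7 units southwest of E: delta (east=-7, north=-7); D at (east=-2, north=-10).
  C is 5 units south of D: delta (east=+0, north=-5); C at (east=-2, north=-15).
  B is 4 units north of C: delta (east=+0, north=+4); B at (east=-2, north=-11).
  A is 7 units southwest of B: delta (east=-7, north=-7); A at (east=-9, north=-18).
Therefore A relative to G: (east=-9, north=-18).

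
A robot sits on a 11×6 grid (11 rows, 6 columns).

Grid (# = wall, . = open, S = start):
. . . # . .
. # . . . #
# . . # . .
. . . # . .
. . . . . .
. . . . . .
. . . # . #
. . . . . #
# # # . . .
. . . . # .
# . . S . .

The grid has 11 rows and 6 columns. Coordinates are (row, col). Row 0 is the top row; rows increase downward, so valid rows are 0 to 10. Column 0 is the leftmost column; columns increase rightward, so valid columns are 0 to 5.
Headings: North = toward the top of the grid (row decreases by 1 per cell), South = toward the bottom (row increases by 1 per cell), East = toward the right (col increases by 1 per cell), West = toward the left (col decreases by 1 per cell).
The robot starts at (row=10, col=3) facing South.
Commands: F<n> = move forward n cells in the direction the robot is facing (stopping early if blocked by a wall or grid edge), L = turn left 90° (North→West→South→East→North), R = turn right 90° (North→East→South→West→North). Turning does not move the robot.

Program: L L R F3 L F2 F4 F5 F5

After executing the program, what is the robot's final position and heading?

Answer: Final position: (row=8, col=5), facing North

Derivation:
Start: (row=10, col=3), facing South
  L: turn left, now facing East
  L: turn left, now facing North
  R: turn right, now facing East
  F3: move forward 2/3 (blocked), now at (row=10, col=5)
  L: turn left, now facing North
  F2: move forward 2, now at (row=8, col=5)
  F4: move forward 0/4 (blocked), now at (row=8, col=5)
  F5: move forward 0/5 (blocked), now at (row=8, col=5)
  F5: move forward 0/5 (blocked), now at (row=8, col=5)
Final: (row=8, col=5), facing North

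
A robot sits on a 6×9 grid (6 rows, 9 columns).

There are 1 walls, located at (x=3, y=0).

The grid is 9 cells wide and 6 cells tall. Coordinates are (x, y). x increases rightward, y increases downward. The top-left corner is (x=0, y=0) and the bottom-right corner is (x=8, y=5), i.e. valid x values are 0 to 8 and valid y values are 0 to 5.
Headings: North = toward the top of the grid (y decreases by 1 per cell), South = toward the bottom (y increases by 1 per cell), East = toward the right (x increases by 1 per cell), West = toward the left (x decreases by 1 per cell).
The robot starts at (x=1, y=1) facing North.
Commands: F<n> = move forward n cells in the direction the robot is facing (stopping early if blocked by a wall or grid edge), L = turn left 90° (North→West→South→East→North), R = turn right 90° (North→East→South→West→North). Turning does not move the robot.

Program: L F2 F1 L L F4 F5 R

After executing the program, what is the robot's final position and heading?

Answer: Final position: (x=8, y=1), facing South

Derivation:
Start: (x=1, y=1), facing North
  L: turn left, now facing West
  F2: move forward 1/2 (blocked), now at (x=0, y=1)
  F1: move forward 0/1 (blocked), now at (x=0, y=1)
  L: turn left, now facing South
  L: turn left, now facing East
  F4: move forward 4, now at (x=4, y=1)
  F5: move forward 4/5 (blocked), now at (x=8, y=1)
  R: turn right, now facing South
Final: (x=8, y=1), facing South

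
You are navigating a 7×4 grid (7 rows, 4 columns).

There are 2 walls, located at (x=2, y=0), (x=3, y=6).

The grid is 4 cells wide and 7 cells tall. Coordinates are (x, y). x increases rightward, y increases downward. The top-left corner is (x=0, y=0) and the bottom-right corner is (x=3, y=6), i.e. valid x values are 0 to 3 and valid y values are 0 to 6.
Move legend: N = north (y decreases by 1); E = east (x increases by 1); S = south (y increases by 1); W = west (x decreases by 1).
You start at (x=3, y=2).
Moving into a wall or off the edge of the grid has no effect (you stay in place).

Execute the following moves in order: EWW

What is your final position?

Answer: Final position: (x=1, y=2)

Derivation:
Start: (x=3, y=2)
  E (east): blocked, stay at (x=3, y=2)
  W (west): (x=3, y=2) -> (x=2, y=2)
  W (west): (x=2, y=2) -> (x=1, y=2)
Final: (x=1, y=2)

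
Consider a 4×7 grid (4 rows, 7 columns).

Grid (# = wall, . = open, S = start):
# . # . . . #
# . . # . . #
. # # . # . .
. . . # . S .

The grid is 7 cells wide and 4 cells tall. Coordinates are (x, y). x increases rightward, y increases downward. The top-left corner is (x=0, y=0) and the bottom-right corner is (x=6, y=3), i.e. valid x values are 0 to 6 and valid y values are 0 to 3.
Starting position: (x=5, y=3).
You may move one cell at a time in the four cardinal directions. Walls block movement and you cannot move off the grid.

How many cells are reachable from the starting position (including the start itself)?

BFS flood-fill from (x=5, y=3):
  Distance 0: (x=5, y=3)
  Distance 1: (x=5, y=2), (x=4, y=3), (x=6, y=3)
  Distance 2: (x=5, y=1), (x=6, y=2)
  Distance 3: (x=5, y=0), (x=4, y=1)
  Distance 4: (x=4, y=0)
  Distance 5: (x=3, y=0)
Total reachable: 10 (grid has 18 open cells total)

Answer: Reachable cells: 10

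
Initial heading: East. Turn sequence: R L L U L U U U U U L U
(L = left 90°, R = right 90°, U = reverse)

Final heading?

Start: East
  R (right (90° clockwise)) -> South
  L (left (90° counter-clockwise)) -> East
  L (left (90° counter-clockwise)) -> North
  U (U-turn (180°)) -> South
  L (left (90° counter-clockwise)) -> East
  U (U-turn (180°)) -> West
  U (U-turn (180°)) -> East
  U (U-turn (180°)) -> West
  U (U-turn (180°)) -> East
  U (U-turn (180°)) -> West
  L (left (90° counter-clockwise)) -> South
  U (U-turn (180°)) -> North
Final: North

Answer: Final heading: North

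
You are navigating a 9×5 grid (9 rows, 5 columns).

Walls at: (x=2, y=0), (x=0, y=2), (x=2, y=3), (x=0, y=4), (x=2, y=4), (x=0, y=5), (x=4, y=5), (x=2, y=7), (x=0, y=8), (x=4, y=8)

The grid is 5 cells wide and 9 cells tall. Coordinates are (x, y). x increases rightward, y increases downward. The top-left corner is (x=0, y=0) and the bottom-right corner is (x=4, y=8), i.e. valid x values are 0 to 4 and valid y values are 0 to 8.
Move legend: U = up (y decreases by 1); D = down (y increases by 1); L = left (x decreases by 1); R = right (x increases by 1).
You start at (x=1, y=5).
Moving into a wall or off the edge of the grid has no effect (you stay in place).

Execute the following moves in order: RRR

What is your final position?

Start: (x=1, y=5)
  R (right): (x=1, y=5) -> (x=2, y=5)
  R (right): (x=2, y=5) -> (x=3, y=5)
  R (right): blocked, stay at (x=3, y=5)
Final: (x=3, y=5)

Answer: Final position: (x=3, y=5)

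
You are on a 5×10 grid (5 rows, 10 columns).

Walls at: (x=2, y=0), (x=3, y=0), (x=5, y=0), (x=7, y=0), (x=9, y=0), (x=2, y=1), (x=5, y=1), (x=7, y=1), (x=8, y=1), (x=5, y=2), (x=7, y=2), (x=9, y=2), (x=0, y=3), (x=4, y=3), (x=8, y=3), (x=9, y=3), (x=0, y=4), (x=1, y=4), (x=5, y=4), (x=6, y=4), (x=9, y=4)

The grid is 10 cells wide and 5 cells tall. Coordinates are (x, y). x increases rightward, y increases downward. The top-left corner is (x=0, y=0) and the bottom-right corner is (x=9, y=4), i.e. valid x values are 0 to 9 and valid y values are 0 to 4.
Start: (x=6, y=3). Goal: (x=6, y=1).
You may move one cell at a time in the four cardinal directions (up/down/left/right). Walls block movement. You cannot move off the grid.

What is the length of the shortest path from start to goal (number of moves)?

Answer: Shortest path length: 2

Derivation:
BFS from (x=6, y=3) until reaching (x=6, y=1):
  Distance 0: (x=6, y=3)
  Distance 1: (x=6, y=2), (x=5, y=3), (x=7, y=3)
  Distance 2: (x=6, y=1), (x=7, y=4)  <- goal reached here
One shortest path (2 moves): (x=6, y=3) -> (x=6, y=2) -> (x=6, y=1)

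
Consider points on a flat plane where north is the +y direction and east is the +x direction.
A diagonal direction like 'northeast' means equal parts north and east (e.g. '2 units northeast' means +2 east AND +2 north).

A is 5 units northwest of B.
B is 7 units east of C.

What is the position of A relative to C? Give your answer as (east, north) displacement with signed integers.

Place C at the origin (east=0, north=0).
  B is 7 units east of C: delta (east=+7, north=+0); B at (east=7, north=0).
  A is 5 units northwest of B: delta (east=-5, north=+5); A at (east=2, north=5).
Therefore A relative to C: (east=2, north=5).

Answer: A is at (east=2, north=5) relative to C.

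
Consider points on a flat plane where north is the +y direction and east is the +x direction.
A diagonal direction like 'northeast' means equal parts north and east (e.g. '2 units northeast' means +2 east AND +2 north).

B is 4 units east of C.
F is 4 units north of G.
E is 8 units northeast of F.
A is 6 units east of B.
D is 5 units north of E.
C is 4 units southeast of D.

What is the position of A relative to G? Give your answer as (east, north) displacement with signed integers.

Place G at the origin (east=0, north=0).
  F is 4 units north of G: delta (east=+0, north=+4); F at (east=0, north=4).
  E is 8 units northeast of F: delta (east=+8, north=+8); E at (east=8, north=12).
  D is 5 units north of E: delta (east=+0, north=+5); D at (east=8, north=17).
  C is 4 units southeast of D: delta (east=+4, north=-4); C at (east=12, north=13).
  B is 4 units east of C: delta (east=+4, north=+0); B at (east=16, north=13).
  A is 6 units east of B: delta (east=+6, north=+0); A at (east=22, north=13).
Therefore A relative to G: (east=22, north=13).

Answer: A is at (east=22, north=13) relative to G.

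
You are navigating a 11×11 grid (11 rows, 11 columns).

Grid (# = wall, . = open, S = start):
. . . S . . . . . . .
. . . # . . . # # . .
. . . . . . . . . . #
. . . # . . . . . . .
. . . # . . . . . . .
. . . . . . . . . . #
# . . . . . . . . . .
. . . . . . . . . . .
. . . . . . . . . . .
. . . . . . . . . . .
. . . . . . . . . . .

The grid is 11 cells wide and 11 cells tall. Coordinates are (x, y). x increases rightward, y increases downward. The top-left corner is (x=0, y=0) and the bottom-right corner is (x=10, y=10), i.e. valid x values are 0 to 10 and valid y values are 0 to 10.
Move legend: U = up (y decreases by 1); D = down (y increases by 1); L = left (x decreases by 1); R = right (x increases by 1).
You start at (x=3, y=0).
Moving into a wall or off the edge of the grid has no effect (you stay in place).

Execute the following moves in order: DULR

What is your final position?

Answer: Final position: (x=3, y=0)

Derivation:
Start: (x=3, y=0)
  D (down): blocked, stay at (x=3, y=0)
  U (up): blocked, stay at (x=3, y=0)
  L (left): (x=3, y=0) -> (x=2, y=0)
  R (right): (x=2, y=0) -> (x=3, y=0)
Final: (x=3, y=0)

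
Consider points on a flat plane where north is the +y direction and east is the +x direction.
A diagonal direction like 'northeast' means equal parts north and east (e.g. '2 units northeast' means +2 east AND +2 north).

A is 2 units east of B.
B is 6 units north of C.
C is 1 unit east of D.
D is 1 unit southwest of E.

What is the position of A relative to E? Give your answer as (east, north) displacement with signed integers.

Answer: A is at (east=2, north=5) relative to E.

Derivation:
Place E at the origin (east=0, north=0).
  D is 1 unit southwest of E: delta (east=-1, north=-1); D at (east=-1, north=-1).
  C is 1 unit east of D: delta (east=+1, north=+0); C at (east=0, north=-1).
  B is 6 units north of C: delta (east=+0, north=+6); B at (east=0, north=5).
  A is 2 units east of B: delta (east=+2, north=+0); A at (east=2, north=5).
Therefore A relative to E: (east=2, north=5).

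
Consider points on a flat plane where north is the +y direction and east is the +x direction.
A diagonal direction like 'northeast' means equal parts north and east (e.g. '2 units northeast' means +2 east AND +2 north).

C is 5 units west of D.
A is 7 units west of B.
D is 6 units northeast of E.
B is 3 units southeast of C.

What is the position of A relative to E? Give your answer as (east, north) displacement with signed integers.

Place E at the origin (east=0, north=0).
  D is 6 units northeast of E: delta (east=+6, north=+6); D at (east=6, north=6).
  C is 5 units west of D: delta (east=-5, north=+0); C at (east=1, north=6).
  B is 3 units southeast of C: delta (east=+3, north=-3); B at (east=4, north=3).
  A is 7 units west of B: delta (east=-7, north=+0); A at (east=-3, north=3).
Therefore A relative to E: (east=-3, north=3).

Answer: A is at (east=-3, north=3) relative to E.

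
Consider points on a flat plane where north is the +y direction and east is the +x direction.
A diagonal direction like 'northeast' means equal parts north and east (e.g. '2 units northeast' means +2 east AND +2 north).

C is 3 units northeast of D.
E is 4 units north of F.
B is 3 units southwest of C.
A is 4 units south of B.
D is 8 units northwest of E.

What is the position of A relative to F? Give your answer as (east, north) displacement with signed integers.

Answer: A is at (east=-8, north=8) relative to F.

Derivation:
Place F at the origin (east=0, north=0).
  E is 4 units north of F: delta (east=+0, north=+4); E at (east=0, north=4).
  D is 8 units northwest of E: delta (east=-8, north=+8); D at (east=-8, north=12).
  C is 3 units northeast of D: delta (east=+3, north=+3); C at (east=-5, north=15).
  B is 3 units southwest of C: delta (east=-3, north=-3); B at (east=-8, north=12).
  A is 4 units south of B: delta (east=+0, north=-4); A at (east=-8, north=8).
Therefore A relative to F: (east=-8, north=8).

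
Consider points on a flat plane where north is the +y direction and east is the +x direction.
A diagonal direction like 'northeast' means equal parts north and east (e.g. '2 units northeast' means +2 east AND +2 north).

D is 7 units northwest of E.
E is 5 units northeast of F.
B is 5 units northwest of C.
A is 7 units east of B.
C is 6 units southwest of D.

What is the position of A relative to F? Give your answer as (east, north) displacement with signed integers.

Place F at the origin (east=0, north=0).
  E is 5 units northeast of F: delta (east=+5, north=+5); E at (east=5, north=5).
  D is 7 units northwest of E: delta (east=-7, north=+7); D at (east=-2, north=12).
  C is 6 units southwest of D: delta (east=-6, north=-6); C at (east=-8, north=6).
  B is 5 units northwest of C: delta (east=-5, north=+5); B at (east=-13, north=11).
  A is 7 units east of B: delta (east=+7, north=+0); A at (east=-6, north=11).
Therefore A relative to F: (east=-6, north=11).

Answer: A is at (east=-6, north=11) relative to F.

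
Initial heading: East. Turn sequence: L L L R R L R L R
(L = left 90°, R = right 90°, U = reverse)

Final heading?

Start: East
  L (left (90° counter-clockwise)) -> North
  L (left (90° counter-clockwise)) -> West
  L (left (90° counter-clockwise)) -> South
  R (right (90° clockwise)) -> West
  R (right (90° clockwise)) -> North
  L (left (90° counter-clockwise)) -> West
  R (right (90° clockwise)) -> North
  L (left (90° counter-clockwise)) -> West
  R (right (90° clockwise)) -> North
Final: North

Answer: Final heading: North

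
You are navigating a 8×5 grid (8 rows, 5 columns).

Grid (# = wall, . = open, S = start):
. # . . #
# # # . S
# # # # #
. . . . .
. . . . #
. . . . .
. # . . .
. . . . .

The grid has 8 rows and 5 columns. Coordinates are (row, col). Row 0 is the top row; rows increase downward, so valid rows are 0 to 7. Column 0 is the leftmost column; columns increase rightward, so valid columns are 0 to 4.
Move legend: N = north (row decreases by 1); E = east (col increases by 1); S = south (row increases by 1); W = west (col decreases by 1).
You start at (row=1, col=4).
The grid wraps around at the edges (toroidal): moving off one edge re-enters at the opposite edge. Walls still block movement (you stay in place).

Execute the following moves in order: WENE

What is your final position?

Answer: Final position: (row=1, col=4)

Derivation:
Start: (row=1, col=4)
  W (west): (row=1, col=4) -> (row=1, col=3)
  E (east): (row=1, col=3) -> (row=1, col=4)
  N (north): blocked, stay at (row=1, col=4)
  E (east): blocked, stay at (row=1, col=4)
Final: (row=1, col=4)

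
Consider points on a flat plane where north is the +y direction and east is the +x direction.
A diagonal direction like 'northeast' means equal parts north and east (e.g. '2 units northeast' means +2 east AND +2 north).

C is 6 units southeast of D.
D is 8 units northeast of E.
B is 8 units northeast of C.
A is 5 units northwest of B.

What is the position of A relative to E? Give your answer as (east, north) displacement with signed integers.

Answer: A is at (east=17, north=15) relative to E.

Derivation:
Place E at the origin (east=0, north=0).
  D is 8 units northeast of E: delta (east=+8, north=+8); D at (east=8, north=8).
  C is 6 units southeast of D: delta (east=+6, north=-6); C at (east=14, north=2).
  B is 8 units northeast of C: delta (east=+8, north=+8); B at (east=22, north=10).
  A is 5 units northwest of B: delta (east=-5, north=+5); A at (east=17, north=15).
Therefore A relative to E: (east=17, north=15).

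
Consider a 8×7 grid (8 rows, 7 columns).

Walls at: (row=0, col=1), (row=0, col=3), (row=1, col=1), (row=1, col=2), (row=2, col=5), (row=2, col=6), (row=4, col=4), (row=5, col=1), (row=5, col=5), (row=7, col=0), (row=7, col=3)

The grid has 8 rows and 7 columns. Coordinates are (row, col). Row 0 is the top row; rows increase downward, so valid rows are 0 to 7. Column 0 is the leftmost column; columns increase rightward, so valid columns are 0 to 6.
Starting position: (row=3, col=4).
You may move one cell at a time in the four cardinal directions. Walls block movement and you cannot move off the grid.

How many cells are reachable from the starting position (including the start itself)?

Answer: Reachable cells: 44

Derivation:
BFS flood-fill from (row=3, col=4):
  Distance 0: (row=3, col=4)
  Distance 1: (row=2, col=4), (row=3, col=3), (row=3, col=5)
  Distance 2: (row=1, col=4), (row=2, col=3), (row=3, col=2), (row=3, col=6), (row=4, col=3), (row=4, col=5)
  Distance 3: (row=0, col=4), (row=1, col=3), (row=1, col=5), (row=2, col=2), (row=3, col=1), (row=4, col=2), (row=4, col=6), (row=5, col=3)
  Distance 4: (row=0, col=5), (row=1, col=6), (row=2, col=1), (row=3, col=0), (row=4, col=1), (row=5, col=2), (row=5, col=4), (row=5, col=6), (row=6, col=3)
  Distance 5: (row=0, col=6), (row=2, col=0), (row=4, col=0), (row=6, col=2), (row=6, col=4), (row=6, col=6)
  Distance 6: (row=1, col=0), (row=5, col=0), (row=6, col=1), (row=6, col=5), (row=7, col=2), (row=7, col=4), (row=7, col=6)
  Distance 7: (row=0, col=0), (row=6, col=0), (row=7, col=1), (row=7, col=5)
Total reachable: 44 (grid has 45 open cells total)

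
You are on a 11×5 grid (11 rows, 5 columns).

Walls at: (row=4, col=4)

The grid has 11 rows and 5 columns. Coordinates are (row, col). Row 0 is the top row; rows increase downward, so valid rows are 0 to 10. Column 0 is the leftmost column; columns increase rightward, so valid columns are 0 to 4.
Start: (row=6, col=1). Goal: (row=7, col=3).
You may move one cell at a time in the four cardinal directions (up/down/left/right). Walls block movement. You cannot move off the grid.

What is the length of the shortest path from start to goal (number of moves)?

Answer: Shortest path length: 3

Derivation:
BFS from (row=6, col=1) until reaching (row=7, col=3):
  Distance 0: (row=6, col=1)
  Distance 1: (row=5, col=1), (row=6, col=0), (row=6, col=2), (row=7, col=1)
  Distance 2: (row=4, col=1), (row=5, col=0), (row=5, col=2), (row=6, col=3), (row=7, col=0), (row=7, col=2), (row=8, col=1)
  Distance 3: (row=3, col=1), (row=4, col=0), (row=4, col=2), (row=5, col=3), (row=6, col=4), (row=7, col=3), (row=8, col=0), (row=8, col=2), (row=9, col=1)  <- goal reached here
One shortest path (3 moves): (row=6, col=1) -> (row=6, col=2) -> (row=6, col=3) -> (row=7, col=3)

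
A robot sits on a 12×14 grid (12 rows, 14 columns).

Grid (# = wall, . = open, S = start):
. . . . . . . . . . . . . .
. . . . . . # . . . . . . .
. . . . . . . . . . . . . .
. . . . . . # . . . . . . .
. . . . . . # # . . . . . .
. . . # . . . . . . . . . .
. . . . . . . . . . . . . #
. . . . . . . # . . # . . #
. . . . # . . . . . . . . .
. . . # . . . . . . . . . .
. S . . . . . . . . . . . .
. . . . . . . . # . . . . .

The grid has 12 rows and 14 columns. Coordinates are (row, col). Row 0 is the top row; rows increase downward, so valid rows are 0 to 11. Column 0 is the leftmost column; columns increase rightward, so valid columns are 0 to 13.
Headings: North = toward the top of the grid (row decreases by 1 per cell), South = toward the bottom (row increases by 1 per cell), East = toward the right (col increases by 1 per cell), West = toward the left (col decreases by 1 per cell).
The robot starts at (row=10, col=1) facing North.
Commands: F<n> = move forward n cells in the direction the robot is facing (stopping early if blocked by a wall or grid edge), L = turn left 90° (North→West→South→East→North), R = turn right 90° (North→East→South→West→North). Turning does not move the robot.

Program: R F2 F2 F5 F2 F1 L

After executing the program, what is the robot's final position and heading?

Answer: Final position: (row=10, col=13), facing North

Derivation:
Start: (row=10, col=1), facing North
  R: turn right, now facing East
  F2: move forward 2, now at (row=10, col=3)
  F2: move forward 2, now at (row=10, col=5)
  F5: move forward 5, now at (row=10, col=10)
  F2: move forward 2, now at (row=10, col=12)
  F1: move forward 1, now at (row=10, col=13)
  L: turn left, now facing North
Final: (row=10, col=13), facing North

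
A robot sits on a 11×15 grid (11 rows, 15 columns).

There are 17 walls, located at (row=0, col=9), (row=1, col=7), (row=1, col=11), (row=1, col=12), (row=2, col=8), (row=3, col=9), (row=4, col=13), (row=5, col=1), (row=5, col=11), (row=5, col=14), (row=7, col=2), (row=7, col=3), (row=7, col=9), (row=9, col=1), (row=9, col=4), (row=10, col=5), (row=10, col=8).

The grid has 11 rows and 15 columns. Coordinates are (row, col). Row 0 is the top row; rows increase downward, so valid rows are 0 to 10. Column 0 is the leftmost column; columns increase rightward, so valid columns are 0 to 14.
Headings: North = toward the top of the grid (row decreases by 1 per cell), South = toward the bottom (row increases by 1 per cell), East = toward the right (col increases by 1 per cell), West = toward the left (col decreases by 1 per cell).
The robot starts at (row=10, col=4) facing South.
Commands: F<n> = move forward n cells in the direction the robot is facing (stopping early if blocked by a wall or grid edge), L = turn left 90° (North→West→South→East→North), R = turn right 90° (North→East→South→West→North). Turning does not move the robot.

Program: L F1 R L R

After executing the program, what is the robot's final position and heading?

Start: (row=10, col=4), facing South
  L: turn left, now facing East
  F1: move forward 0/1 (blocked), now at (row=10, col=4)
  R: turn right, now facing South
  L: turn left, now facing East
  R: turn right, now facing South
Final: (row=10, col=4), facing South

Answer: Final position: (row=10, col=4), facing South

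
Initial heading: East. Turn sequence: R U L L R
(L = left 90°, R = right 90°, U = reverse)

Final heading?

Start: East
  R (right (90° clockwise)) -> South
  U (U-turn (180°)) -> North
  L (left (90° counter-clockwise)) -> West
  L (left (90° counter-clockwise)) -> South
  R (right (90° clockwise)) -> West
Final: West

Answer: Final heading: West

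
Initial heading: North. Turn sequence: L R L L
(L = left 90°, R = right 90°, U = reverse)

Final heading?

Answer: Final heading: South

Derivation:
Start: North
  L (left (90° counter-clockwise)) -> West
  R (right (90° clockwise)) -> North
  L (left (90° counter-clockwise)) -> West
  L (left (90° counter-clockwise)) -> South
Final: South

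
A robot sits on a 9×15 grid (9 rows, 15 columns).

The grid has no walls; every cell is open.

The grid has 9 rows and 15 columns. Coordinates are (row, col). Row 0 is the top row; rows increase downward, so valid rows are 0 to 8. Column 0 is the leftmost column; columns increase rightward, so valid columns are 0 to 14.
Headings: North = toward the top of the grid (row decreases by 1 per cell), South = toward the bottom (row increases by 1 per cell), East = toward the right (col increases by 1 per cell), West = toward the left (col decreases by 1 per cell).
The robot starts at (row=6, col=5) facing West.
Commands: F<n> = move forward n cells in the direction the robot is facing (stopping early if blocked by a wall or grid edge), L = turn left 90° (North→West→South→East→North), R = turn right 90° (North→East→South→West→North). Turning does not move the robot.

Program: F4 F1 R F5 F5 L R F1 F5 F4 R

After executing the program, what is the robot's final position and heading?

Start: (row=6, col=5), facing West
  F4: move forward 4, now at (row=6, col=1)
  F1: move forward 1, now at (row=6, col=0)
  R: turn right, now facing North
  F5: move forward 5, now at (row=1, col=0)
  F5: move forward 1/5 (blocked), now at (row=0, col=0)
  L: turn left, now facing West
  R: turn right, now facing North
  F1: move forward 0/1 (blocked), now at (row=0, col=0)
  F5: move forward 0/5 (blocked), now at (row=0, col=0)
  F4: move forward 0/4 (blocked), now at (row=0, col=0)
  R: turn right, now facing East
Final: (row=0, col=0), facing East

Answer: Final position: (row=0, col=0), facing East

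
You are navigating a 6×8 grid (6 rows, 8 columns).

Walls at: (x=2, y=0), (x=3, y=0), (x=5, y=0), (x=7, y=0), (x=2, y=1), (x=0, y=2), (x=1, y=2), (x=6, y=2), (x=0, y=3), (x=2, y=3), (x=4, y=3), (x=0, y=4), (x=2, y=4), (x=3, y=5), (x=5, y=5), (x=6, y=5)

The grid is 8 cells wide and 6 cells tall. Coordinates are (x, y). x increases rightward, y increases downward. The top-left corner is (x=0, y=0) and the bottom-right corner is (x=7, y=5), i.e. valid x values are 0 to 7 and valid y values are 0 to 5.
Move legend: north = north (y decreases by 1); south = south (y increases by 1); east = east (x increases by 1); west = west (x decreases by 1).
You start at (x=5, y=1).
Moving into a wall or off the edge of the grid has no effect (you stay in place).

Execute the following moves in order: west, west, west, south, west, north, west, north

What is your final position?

Start: (x=5, y=1)
  west (west): (x=5, y=1) -> (x=4, y=1)
  west (west): (x=4, y=1) -> (x=3, y=1)
  west (west): blocked, stay at (x=3, y=1)
  south (south): (x=3, y=1) -> (x=3, y=2)
  west (west): (x=3, y=2) -> (x=2, y=2)
  north (north): blocked, stay at (x=2, y=2)
  west (west): blocked, stay at (x=2, y=2)
  north (north): blocked, stay at (x=2, y=2)
Final: (x=2, y=2)

Answer: Final position: (x=2, y=2)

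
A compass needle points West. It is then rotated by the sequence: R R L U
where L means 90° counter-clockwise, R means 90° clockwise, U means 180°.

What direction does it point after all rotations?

Answer: Final heading: South

Derivation:
Start: West
  R (right (90° clockwise)) -> North
  R (right (90° clockwise)) -> East
  L (left (90° counter-clockwise)) -> North
  U (U-turn (180°)) -> South
Final: South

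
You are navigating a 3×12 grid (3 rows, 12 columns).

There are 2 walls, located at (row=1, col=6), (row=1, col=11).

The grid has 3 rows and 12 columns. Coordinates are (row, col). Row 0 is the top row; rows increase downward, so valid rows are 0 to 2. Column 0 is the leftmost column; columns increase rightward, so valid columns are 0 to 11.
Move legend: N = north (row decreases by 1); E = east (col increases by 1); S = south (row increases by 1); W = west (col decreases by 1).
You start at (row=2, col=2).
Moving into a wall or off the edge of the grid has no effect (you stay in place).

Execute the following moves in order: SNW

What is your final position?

Answer: Final position: (row=1, col=1)

Derivation:
Start: (row=2, col=2)
  S (south): blocked, stay at (row=2, col=2)
  N (north): (row=2, col=2) -> (row=1, col=2)
  W (west): (row=1, col=2) -> (row=1, col=1)
Final: (row=1, col=1)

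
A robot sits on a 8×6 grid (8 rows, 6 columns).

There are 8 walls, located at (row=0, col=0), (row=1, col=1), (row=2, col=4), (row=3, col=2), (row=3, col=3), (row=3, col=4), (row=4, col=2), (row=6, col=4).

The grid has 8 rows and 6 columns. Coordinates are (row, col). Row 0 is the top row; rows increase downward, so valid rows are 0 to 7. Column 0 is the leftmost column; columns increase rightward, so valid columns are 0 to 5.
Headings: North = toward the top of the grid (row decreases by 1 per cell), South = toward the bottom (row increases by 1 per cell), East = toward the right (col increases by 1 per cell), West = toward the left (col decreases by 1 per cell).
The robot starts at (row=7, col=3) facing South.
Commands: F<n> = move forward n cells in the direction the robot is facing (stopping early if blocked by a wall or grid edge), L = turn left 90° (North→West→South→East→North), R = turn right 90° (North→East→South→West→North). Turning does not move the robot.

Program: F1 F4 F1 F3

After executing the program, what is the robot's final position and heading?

Answer: Final position: (row=7, col=3), facing South

Derivation:
Start: (row=7, col=3), facing South
  F1: move forward 0/1 (blocked), now at (row=7, col=3)
  F4: move forward 0/4 (blocked), now at (row=7, col=3)
  F1: move forward 0/1 (blocked), now at (row=7, col=3)
  F3: move forward 0/3 (blocked), now at (row=7, col=3)
Final: (row=7, col=3), facing South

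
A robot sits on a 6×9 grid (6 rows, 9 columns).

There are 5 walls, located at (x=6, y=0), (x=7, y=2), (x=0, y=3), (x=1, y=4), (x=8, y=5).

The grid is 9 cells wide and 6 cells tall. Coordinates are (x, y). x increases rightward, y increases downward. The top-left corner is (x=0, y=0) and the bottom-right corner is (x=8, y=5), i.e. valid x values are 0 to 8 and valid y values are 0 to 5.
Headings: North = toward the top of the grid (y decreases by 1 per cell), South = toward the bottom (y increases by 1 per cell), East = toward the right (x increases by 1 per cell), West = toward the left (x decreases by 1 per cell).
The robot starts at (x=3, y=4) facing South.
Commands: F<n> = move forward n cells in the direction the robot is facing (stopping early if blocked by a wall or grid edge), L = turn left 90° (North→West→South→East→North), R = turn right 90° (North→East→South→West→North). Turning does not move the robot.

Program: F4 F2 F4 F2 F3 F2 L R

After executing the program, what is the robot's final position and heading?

Answer: Final position: (x=3, y=5), facing South

Derivation:
Start: (x=3, y=4), facing South
  F4: move forward 1/4 (blocked), now at (x=3, y=5)
  F2: move forward 0/2 (blocked), now at (x=3, y=5)
  F4: move forward 0/4 (blocked), now at (x=3, y=5)
  F2: move forward 0/2 (blocked), now at (x=3, y=5)
  F3: move forward 0/3 (blocked), now at (x=3, y=5)
  F2: move forward 0/2 (blocked), now at (x=3, y=5)
  L: turn left, now facing East
  R: turn right, now facing South
Final: (x=3, y=5), facing South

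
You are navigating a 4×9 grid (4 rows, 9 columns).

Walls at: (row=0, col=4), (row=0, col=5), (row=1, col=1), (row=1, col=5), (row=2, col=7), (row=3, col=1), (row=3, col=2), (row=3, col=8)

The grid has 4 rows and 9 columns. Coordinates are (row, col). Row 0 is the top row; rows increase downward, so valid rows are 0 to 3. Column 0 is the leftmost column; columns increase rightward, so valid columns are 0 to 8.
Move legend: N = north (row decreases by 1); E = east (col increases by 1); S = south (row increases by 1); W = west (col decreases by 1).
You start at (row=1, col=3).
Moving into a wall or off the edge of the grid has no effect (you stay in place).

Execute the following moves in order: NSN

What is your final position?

Start: (row=1, col=3)
  N (north): (row=1, col=3) -> (row=0, col=3)
  S (south): (row=0, col=3) -> (row=1, col=3)
  N (north): (row=1, col=3) -> (row=0, col=3)
Final: (row=0, col=3)

Answer: Final position: (row=0, col=3)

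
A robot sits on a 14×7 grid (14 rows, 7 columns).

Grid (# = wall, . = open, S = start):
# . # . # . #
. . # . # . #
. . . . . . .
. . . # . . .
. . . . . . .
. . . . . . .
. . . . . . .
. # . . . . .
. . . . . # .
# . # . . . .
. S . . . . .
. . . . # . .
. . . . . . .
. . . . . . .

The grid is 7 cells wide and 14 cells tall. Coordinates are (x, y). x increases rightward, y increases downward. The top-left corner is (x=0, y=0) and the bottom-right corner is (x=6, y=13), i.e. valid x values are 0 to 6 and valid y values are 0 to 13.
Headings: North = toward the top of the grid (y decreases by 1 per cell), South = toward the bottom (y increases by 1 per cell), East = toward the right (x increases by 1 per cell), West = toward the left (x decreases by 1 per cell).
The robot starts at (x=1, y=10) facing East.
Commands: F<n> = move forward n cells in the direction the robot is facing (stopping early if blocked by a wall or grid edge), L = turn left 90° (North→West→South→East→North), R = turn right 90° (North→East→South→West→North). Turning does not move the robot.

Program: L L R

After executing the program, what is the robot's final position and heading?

Answer: Final position: (x=1, y=10), facing North

Derivation:
Start: (x=1, y=10), facing East
  L: turn left, now facing North
  L: turn left, now facing West
  R: turn right, now facing North
Final: (x=1, y=10), facing North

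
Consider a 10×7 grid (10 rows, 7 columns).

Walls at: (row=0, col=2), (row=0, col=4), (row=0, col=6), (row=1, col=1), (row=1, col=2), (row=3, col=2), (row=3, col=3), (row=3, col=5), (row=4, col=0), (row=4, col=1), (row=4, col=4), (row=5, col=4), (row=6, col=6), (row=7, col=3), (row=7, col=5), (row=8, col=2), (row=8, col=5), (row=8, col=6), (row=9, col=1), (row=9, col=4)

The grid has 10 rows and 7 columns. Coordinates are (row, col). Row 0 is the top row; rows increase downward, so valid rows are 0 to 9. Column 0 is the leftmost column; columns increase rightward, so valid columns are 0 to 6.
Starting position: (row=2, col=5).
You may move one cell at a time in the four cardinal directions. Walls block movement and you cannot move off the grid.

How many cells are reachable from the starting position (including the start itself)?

BFS flood-fill from (row=2, col=5):
  Distance 0: (row=2, col=5)
  Distance 1: (row=1, col=5), (row=2, col=4), (row=2, col=6)
  Distance 2: (row=0, col=5), (row=1, col=4), (row=1, col=6), (row=2, col=3), (row=3, col=4), (row=3, col=6)
  Distance 3: (row=1, col=3), (row=2, col=2), (row=4, col=6)
  Distance 4: (row=0, col=3), (row=2, col=1), (row=4, col=5), (row=5, col=6)
  Distance 5: (row=2, col=0), (row=3, col=1), (row=5, col=5)
  Distance 6: (row=1, col=0), (row=3, col=0), (row=6, col=5)
  Distance 7: (row=0, col=0), (row=6, col=4)
  Distance 8: (row=0, col=1), (row=6, col=3), (row=7, col=4)
  Distance 9: (row=5, col=3), (row=6, col=2), (row=8, col=4)
  Distance 10: (row=4, col=3), (row=5, col=2), (row=6, col=1), (row=7, col=2), (row=8, col=3)
  Distance 11: (row=4, col=2), (row=5, col=1), (row=6, col=0), (row=7, col=1), (row=9, col=3)
  Distance 12: (row=5, col=0), (row=7, col=0), (row=8, col=1), (row=9, col=2)
  Distance 13: (row=8, col=0)
  Distance 14: (row=9, col=0)
Total reachable: 47 (grid has 50 open cells total)

Answer: Reachable cells: 47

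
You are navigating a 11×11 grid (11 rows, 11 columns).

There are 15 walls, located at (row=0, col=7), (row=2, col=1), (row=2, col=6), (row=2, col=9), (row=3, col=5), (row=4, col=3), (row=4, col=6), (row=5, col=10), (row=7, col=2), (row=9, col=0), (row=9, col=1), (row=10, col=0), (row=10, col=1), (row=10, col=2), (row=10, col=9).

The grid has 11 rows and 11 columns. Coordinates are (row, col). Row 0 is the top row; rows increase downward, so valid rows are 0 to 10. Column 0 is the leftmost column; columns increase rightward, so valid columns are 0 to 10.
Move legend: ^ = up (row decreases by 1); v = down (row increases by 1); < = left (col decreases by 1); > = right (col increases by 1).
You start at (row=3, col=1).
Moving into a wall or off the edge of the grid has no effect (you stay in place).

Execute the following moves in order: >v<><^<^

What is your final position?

Start: (row=3, col=1)
  > (right): (row=3, col=1) -> (row=3, col=2)
  v (down): (row=3, col=2) -> (row=4, col=2)
  < (left): (row=4, col=2) -> (row=4, col=1)
  > (right): (row=4, col=1) -> (row=4, col=2)
  < (left): (row=4, col=2) -> (row=4, col=1)
  ^ (up): (row=4, col=1) -> (row=3, col=1)
  < (left): (row=3, col=1) -> (row=3, col=0)
  ^ (up): (row=3, col=0) -> (row=2, col=0)
Final: (row=2, col=0)

Answer: Final position: (row=2, col=0)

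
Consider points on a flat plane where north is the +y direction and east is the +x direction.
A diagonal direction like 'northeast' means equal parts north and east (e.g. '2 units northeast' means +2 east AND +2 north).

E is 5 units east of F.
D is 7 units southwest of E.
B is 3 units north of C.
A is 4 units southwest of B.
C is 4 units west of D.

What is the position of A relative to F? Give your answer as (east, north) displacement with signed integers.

Place F at the origin (east=0, north=0).
  E is 5 units east of F: delta (east=+5, north=+0); E at (east=5, north=0).
  D is 7 units southwest of E: delta (east=-7, north=-7); D at (east=-2, north=-7).
  C is 4 units west of D: delta (east=-4, north=+0); C at (east=-6, north=-7).
  B is 3 units north of C: delta (east=+0, north=+3); B at (east=-6, north=-4).
  A is 4 units southwest of B: delta (east=-4, north=-4); A at (east=-10, north=-8).
Therefore A relative to F: (east=-10, north=-8).

Answer: A is at (east=-10, north=-8) relative to F.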